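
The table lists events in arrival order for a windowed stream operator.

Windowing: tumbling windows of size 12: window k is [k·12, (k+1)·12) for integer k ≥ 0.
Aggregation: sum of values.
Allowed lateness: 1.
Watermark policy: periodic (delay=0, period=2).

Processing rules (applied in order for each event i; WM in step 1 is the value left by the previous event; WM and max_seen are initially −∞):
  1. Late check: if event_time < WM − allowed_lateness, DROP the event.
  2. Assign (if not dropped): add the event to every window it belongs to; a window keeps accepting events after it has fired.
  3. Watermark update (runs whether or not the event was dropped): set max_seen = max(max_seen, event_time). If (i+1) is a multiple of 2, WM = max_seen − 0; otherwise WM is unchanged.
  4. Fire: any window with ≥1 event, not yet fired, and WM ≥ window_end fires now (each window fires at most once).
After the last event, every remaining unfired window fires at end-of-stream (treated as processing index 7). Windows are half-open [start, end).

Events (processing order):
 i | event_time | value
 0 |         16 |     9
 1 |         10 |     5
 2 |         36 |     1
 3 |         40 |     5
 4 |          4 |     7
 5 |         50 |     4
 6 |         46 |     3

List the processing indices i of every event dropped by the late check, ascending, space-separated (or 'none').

i=0 t=16 v=9: → [12,24); WM=−∞
i=1 t=10 v=5: → [0,12); WM=16; [0,12) fires=5
i=2 t=36 v=1: → [36,48); WM=16
i=3 t=40 v=5: → [36,48); WM=40; [12,24) fires=9
i=4 t=4 v=7: DROP (t<40-1); WM=40
i=5 t=50 v=4: → [48,60); WM=50; [36,48) fires=6
i=6 t=46 v=3: DROP (t<50-1); WM=50

4 6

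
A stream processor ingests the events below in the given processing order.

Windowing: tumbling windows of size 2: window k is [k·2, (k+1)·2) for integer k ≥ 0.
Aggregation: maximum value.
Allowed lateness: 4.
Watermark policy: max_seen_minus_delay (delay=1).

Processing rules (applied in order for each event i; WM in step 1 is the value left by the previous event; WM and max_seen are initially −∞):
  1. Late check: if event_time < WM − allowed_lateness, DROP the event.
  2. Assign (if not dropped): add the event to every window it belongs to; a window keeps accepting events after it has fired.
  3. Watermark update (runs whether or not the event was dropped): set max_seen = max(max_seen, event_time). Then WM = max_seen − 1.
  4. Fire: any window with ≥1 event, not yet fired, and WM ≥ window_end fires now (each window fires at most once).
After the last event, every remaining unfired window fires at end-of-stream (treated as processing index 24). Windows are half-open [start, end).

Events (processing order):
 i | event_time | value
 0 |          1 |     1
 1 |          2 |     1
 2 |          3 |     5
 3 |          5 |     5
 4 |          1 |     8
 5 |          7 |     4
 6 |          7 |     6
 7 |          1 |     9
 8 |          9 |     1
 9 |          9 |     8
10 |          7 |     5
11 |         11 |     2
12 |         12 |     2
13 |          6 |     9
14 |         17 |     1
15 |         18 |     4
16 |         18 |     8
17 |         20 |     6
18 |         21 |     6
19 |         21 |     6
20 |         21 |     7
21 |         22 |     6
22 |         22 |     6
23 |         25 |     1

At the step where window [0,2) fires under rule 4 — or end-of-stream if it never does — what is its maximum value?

i=0 t=1 v=1: → [0,2); WM=0
i=1 t=2 v=1: → [2,4); WM=1
i=2 t=3 v=5: → [2,4); WM=2; [0,2) fires=1
i=3 t=5 v=5: → [4,6); WM=4; [2,4) fires=5
i=4 t=1 v=8: → [0,2); WM=4
i=5 t=7 v=4: → [6,8); WM=6; [4,6) fires=5
i=6 t=7 v=6: → [6,8); WM=6
i=7 t=1 v=9: DROP (t<6-4); WM=6
i=8 t=9 v=1: → [8,10); WM=8; [6,8) fires=6
i=9 t=9 v=8: → [8,10); WM=8
i=10 t=7 v=5: → [6,8); WM=8
i=11 t=11 v=2: → [10,12); WM=10; [8,10) fires=8
i=12 t=12 v=2: → [12,14); WM=11
i=13 t=6 v=9: DROP (t<11-4); WM=11
i=14 t=17 v=1: → [16,18); WM=16; [10,12) fires=2 [12,14) fires=2
i=15 t=18 v=4: → [18,20); WM=17
i=16 t=18 v=8: → [18,20); WM=17
i=17 t=20 v=6: → [20,22); WM=19; [16,18) fires=1
i=18 t=21 v=6: → [20,22); WM=20; [18,20) fires=8
i=19 t=21 v=6: → [20,22); WM=20
i=20 t=21 v=7: → [20,22); WM=20
i=21 t=22 v=6: → [22,24); WM=21
i=22 t=22 v=6: → [22,24); WM=21
i=23 t=25 v=1: → [24,26); WM=24; [20,22) fires=7 [22,24) fires=6

1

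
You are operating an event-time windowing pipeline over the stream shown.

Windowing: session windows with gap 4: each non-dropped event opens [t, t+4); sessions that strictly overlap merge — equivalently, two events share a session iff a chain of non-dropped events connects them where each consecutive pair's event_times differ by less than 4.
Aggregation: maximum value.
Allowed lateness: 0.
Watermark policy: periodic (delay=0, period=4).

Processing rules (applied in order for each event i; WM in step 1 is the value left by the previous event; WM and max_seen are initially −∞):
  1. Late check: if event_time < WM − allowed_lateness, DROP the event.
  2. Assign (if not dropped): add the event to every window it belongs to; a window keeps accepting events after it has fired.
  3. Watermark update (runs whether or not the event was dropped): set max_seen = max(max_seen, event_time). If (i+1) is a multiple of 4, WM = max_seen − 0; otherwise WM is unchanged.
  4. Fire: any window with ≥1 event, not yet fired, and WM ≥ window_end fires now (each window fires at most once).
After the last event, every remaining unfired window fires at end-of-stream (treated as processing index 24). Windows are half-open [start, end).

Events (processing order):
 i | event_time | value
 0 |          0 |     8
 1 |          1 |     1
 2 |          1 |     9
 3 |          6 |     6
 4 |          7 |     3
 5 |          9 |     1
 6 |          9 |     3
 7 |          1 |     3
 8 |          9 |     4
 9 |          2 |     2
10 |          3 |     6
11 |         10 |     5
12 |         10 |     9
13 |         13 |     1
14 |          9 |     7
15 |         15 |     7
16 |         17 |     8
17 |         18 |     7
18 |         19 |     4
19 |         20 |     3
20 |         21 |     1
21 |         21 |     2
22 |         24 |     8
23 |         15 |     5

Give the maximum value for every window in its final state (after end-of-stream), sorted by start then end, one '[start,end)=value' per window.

i=0 t=0 v=8: → [0,4); WM=−∞
i=1 t=1 v=1: → [0,5); WM=−∞
i=2 t=1 v=9: → [0,5); WM=−∞
i=3 t=6 v=6: → [6,10); WM=6
i=4 t=7 v=3: → [6,11); WM=6
i=5 t=9 v=1: → [6,13); WM=6
i=6 t=9 v=3: → [6,13); WM=6
i=7 t=1 v=3: DROP (t<6-0); WM=9
i=8 t=9 v=4: → [6,13); WM=9
i=9 t=2 v=2: DROP (t<9-0); WM=9
i=10 t=3 v=6: DROP (t<9-0); WM=9
i=11 t=10 v=5: → [6,14); WM=10
i=12 t=10 v=9: → [6,14); WM=10
i=13 t=13 v=1: → [6,17); WM=10
i=14 t=9 v=7: DROP (t<10-0); WM=10
i=15 t=15 v=7: → [6,19); WM=15
i=16 t=17 v=8: → [6,21); WM=15
i=17 t=18 v=7: → [6,22); WM=15
i=18 t=19 v=4: → [6,23); WM=15
i=19 t=20 v=3: → [6,24); WM=20
i=20 t=21 v=1: → [6,25); WM=20
i=21 t=21 v=2: → [6,25); WM=20
i=22 t=24 v=8: → [6,28); WM=20
i=23 t=15 v=5: DROP (t<20-0); WM=24

[0,5)=9 [6,28)=9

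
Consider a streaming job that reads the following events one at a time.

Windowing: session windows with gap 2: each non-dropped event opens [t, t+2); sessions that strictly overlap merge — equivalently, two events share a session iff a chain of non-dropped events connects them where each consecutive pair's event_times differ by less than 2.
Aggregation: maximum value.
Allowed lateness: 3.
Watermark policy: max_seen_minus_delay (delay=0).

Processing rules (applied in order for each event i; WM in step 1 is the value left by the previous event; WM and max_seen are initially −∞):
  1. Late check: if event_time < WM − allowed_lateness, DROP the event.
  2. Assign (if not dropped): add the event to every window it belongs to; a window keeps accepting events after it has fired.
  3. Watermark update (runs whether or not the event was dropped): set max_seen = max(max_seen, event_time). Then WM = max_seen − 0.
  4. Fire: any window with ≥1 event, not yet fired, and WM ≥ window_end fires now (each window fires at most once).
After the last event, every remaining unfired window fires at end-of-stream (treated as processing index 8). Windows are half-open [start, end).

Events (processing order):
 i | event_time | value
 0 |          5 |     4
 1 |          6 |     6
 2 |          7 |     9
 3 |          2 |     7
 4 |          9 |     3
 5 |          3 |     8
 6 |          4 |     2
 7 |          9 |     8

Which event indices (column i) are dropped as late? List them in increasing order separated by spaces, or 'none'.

i=0 t=5 v=4: → [5,7); WM=5
i=1 t=6 v=6: → [5,8); WM=6
i=2 t=7 v=9: → [5,9); WM=7
i=3 t=2 v=7: DROP (t<7-3); WM=7
i=4 t=9 v=3: → [9,11); WM=9
i=5 t=3 v=8: DROP (t<9-3); WM=9
i=6 t=4 v=2: DROP (t<9-3); WM=9
i=7 t=9 v=8: → [9,11); WM=9

3 5 6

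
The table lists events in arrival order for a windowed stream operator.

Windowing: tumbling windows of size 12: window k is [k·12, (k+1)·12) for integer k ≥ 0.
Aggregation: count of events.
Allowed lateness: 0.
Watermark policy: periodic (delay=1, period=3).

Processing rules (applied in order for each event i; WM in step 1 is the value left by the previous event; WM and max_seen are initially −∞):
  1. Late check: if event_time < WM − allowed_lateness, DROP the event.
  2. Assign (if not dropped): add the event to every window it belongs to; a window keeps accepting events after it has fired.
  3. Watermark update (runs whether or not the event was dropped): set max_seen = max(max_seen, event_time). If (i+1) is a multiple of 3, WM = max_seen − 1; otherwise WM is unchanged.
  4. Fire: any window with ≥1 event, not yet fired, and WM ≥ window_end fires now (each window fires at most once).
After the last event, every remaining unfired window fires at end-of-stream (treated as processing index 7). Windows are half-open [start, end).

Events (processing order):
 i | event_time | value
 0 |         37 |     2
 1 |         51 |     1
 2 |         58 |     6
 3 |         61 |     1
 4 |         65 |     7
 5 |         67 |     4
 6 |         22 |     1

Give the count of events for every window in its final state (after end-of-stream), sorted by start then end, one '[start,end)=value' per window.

i=0 t=37 v=2: → [36,48); WM=−∞
i=1 t=51 v=1: → [48,60); WM=−∞
i=2 t=58 v=6: → [48,60); WM=57; [36,48) fires=1
i=3 t=61 v=1: → [60,72); WM=57
i=4 t=65 v=7: → [60,72); WM=57
i=5 t=67 v=4: → [60,72); WM=66; [48,60) fires=2
i=6 t=22 v=1: DROP (t<66-0); WM=66

[36,48)=1 [48,60)=2 [60,72)=3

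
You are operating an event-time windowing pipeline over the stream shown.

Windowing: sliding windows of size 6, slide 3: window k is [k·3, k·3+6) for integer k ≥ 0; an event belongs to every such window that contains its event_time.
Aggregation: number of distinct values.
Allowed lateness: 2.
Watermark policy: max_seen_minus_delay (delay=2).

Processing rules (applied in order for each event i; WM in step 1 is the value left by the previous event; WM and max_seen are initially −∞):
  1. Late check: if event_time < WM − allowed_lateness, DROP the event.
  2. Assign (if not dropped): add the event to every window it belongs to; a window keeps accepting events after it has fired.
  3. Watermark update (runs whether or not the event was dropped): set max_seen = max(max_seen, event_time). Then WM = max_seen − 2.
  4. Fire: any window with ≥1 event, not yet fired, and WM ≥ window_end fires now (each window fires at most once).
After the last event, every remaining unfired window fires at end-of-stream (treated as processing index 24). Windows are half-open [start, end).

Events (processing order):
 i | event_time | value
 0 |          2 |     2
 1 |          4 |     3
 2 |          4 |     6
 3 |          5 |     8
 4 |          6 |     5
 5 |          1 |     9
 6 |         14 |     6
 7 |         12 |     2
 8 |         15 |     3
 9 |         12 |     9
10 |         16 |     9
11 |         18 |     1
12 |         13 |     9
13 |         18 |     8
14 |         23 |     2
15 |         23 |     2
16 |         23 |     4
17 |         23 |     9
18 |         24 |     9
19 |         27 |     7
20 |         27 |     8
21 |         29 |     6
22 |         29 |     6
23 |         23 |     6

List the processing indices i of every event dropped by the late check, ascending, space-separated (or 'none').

5 12 23

i=0 t=2 v=2: → [0,6); WM=0
i=1 t=4 v=3: → [3,9),[0,6); WM=2
i=2 t=4 v=6: → [3,9),[0,6); WM=2
i=3 t=5 v=8: → [3,9),[0,6); WM=3
i=4 t=6 v=5: → [6,12),[3,9); WM=4
i=5 t=1 v=9: DROP (t<4-2); WM=4
i=6 t=14 v=6: → [12,18),[9,15); WM=12; [0,6) fires=4 [3,9) fires=4 [6,12) fires=1
i=7 t=12 v=2: → [12,18),[9,15); WM=12
i=8 t=15 v=3: → [15,21),[12,18); WM=13
i=9 t=12 v=9: → [12,18),[9,15); WM=13
i=10 t=16 v=9: → [15,21),[12,18); WM=14
i=11 t=18 v=1: → [18,24),[15,21); WM=16; [9,15) fires=3
i=12 t=13 v=9: DROP (t<16-2); WM=16
i=13 t=18 v=8: → [18,24),[15,21); WM=16
i=14 t=23 v=2: → [21,27),[18,24); WM=21; [12,18) fires=4 [15,21) fires=4
i=15 t=23 v=2: → [21,27),[18,24); WM=21
i=16 t=23 v=4: → [21,27),[18,24); WM=21
i=17 t=23 v=9: → [21,27),[18,24); WM=21
i=18 t=24 v=9: → [24,30),[21,27); WM=22
i=19 t=27 v=7: → [27,33),[24,30); WM=25; [18,24) fires=5
i=20 t=27 v=8: → [27,33),[24,30); WM=25
i=21 t=29 v=6: → [27,33),[24,30); WM=27; [21,27) fires=3
i=22 t=29 v=6: → [27,33),[24,30); WM=27
i=23 t=23 v=6: DROP (t<27-2); WM=27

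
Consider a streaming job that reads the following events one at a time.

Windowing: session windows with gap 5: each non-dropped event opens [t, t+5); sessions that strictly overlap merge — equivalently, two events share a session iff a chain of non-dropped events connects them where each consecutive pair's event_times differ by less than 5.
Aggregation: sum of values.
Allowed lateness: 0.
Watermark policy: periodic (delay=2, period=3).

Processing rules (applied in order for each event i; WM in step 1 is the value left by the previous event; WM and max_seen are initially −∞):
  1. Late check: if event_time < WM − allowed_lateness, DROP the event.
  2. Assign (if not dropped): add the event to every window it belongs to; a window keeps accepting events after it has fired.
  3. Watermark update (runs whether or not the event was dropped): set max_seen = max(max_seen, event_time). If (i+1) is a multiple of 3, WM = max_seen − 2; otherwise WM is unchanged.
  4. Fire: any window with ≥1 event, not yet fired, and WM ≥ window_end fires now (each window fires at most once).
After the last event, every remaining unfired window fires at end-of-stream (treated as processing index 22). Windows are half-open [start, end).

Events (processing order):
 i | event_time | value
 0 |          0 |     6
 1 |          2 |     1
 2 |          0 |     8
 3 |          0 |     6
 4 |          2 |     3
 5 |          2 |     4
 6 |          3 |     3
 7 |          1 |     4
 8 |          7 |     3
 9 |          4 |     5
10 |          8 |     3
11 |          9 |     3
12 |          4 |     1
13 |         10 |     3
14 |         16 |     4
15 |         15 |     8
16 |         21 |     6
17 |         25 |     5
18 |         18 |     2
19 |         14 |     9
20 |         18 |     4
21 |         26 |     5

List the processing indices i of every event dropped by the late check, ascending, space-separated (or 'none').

i=0 t=0 v=6: → [0,5); WM=−∞
i=1 t=2 v=1: → [0,7); WM=−∞
i=2 t=0 v=8: → [0,7); WM=0
i=3 t=0 v=6: → [0,7); WM=0
i=4 t=2 v=3: → [0,7); WM=0
i=5 t=2 v=4: → [0,7); WM=0
i=6 t=3 v=3: → [0,8); WM=0
i=7 t=1 v=4: → [0,8); WM=0
i=8 t=7 v=3: → [0,12); WM=5
i=9 t=4 v=5: DROP (t<5-0); WM=5
i=10 t=8 v=3: → [0,13); WM=5
i=11 t=9 v=3: → [0,14); WM=7
i=12 t=4 v=1: DROP (t<7-0); WM=7
i=13 t=10 v=3: → [0,15); WM=7
i=14 t=16 v=4: → [16,21); WM=14
i=15 t=15 v=8: → [15,21); WM=14
i=16 t=21 v=6: → [21,26); WM=14
i=17 t=25 v=5: → [21,30); WM=23
i=18 t=18 v=2: DROP (t<23-0); WM=23
i=19 t=14 v=9: DROP (t<23-0); WM=23
i=20 t=18 v=4: DROP (t<23-0); WM=23
i=21 t=26 v=5: → [21,31); WM=23

9 12 18 19 20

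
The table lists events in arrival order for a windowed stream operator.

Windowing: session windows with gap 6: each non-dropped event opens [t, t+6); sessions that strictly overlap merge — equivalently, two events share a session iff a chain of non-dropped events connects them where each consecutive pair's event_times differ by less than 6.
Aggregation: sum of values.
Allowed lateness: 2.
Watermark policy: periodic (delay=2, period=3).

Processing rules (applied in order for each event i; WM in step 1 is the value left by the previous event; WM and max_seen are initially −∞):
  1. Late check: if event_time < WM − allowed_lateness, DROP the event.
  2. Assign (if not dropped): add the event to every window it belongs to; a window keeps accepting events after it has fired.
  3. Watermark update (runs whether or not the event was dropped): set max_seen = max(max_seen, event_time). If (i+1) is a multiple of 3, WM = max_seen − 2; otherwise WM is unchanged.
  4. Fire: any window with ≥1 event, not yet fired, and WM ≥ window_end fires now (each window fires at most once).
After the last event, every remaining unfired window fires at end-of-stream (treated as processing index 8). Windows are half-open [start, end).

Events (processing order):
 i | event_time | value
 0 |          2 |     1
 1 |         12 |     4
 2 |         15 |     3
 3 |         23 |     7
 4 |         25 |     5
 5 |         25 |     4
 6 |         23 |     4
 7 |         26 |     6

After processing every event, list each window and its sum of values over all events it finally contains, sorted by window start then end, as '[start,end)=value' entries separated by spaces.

i=0 t=2 v=1: → [2,8); WM=−∞
i=1 t=12 v=4: → [12,18); WM=−∞
i=2 t=15 v=3: → [12,21); WM=13
i=3 t=23 v=7: → [23,29); WM=13
i=4 t=25 v=5: → [23,31); WM=13
i=5 t=25 v=4: → [23,31); WM=23
i=6 t=23 v=4: → [23,31); WM=23
i=7 t=26 v=6: → [23,32); WM=23

[2,8)=1 [12,21)=7 [23,32)=26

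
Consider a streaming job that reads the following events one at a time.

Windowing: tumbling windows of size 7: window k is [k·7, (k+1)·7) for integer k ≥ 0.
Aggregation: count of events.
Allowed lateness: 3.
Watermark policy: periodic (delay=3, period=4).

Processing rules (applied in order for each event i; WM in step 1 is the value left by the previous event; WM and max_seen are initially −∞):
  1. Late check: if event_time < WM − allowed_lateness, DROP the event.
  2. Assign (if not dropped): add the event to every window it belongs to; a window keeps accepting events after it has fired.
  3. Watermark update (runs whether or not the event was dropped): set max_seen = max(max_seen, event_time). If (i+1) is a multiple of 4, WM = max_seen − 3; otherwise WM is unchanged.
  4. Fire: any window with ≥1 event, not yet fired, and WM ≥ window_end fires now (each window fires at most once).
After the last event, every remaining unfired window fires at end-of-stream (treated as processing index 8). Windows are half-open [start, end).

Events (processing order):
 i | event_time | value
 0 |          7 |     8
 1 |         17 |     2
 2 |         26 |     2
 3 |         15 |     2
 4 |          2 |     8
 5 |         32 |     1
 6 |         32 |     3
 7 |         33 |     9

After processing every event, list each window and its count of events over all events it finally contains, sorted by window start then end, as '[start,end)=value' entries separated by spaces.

i=0 t=7 v=8: → [7,14); WM=−∞
i=1 t=17 v=2: → [14,21); WM=−∞
i=2 t=26 v=2: → [21,28); WM=−∞
i=3 t=15 v=2: → [14,21); WM=23; [7,14) fires=1 [14,21) fires=2
i=4 t=2 v=8: DROP (t<23-3); WM=23
i=5 t=32 v=1: → [28,35); WM=23
i=6 t=32 v=3: → [28,35); WM=23
i=7 t=33 v=9: → [28,35); WM=30; [21,28) fires=1

[7,14)=1 [14,21)=2 [21,28)=1 [28,35)=3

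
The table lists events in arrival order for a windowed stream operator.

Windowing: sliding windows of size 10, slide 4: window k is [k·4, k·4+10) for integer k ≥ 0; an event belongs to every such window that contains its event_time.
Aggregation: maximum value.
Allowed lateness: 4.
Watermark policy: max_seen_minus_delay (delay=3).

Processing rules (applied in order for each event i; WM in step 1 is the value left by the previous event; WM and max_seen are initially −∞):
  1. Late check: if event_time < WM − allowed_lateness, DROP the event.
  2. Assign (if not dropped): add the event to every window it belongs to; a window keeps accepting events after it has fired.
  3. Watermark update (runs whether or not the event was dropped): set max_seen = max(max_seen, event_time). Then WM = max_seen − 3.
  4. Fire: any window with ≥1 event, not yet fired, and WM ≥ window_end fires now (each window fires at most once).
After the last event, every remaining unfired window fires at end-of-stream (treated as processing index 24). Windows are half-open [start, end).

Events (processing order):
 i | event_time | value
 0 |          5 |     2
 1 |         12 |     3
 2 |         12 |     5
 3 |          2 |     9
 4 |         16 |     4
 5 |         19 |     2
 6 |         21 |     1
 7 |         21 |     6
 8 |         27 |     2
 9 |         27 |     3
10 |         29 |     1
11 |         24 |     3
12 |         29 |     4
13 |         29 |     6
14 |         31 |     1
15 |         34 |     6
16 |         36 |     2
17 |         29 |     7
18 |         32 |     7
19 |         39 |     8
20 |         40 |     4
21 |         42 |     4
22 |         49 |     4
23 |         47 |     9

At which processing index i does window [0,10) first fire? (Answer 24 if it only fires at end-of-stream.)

4

i=0 t=5 v=2: → [4,14),[0,10); WM=2
i=1 t=12 v=3: → [12,22),[8,18),[4,14); WM=9
i=2 t=12 v=5: → [12,22),[8,18),[4,14); WM=9
i=3 t=2 v=9: DROP (t<9-4); WM=9
i=4 t=16 v=4: → [16,26),[12,22),[8,18); WM=13; [0,10) fires=2
i=5 t=19 v=2: → [16,26),[12,22); WM=16; [4,14) fires=5
i=6 t=21 v=1: → [20,30),[16,26),[12,22); WM=18; [8,18) fires=5
i=7 t=21 v=6: → [20,30),[16,26),[12,22); WM=18
i=8 t=27 v=2: → [24,34),[20,30); WM=24; [12,22) fires=6
i=9 t=27 v=3: → [24,34),[20,30); WM=24
i=10 t=29 v=1: → [28,38),[24,34),[20,30); WM=26; [16,26) fires=6
i=11 t=24 v=3: → [24,34),[20,30),[16,26); WM=26
i=12 t=29 v=4: → [28,38),[24,34),[20,30); WM=26
i=13 t=29 v=6: → [28,38),[24,34),[20,30); WM=26
i=14 t=31 v=1: → [28,38),[24,34); WM=28
i=15 t=34 v=6: → [32,42),[28,38); WM=31; [20,30) fires=6
i=16 t=36 v=2: → [36,46),[32,42),[28,38); WM=33
i=17 t=29 v=7: → [28,38),[24,34),[20,30); WM=33
i=18 t=32 v=7: → [32,42),[28,38),[24,34); WM=33
i=19 t=39 v=8: → [36,46),[32,42); WM=36; [24,34) fires=7
i=20 t=40 v=4: → [40,50),[36,46),[32,42); WM=37
i=21 t=42 v=4: → [40,50),[36,46); WM=39; [28,38) fires=7
i=22 t=49 v=4: → [48,58),[44,54),[40,50); WM=46; [32,42) fires=8 [36,46) fires=8
i=23 t=47 v=9: → [44,54),[40,50); WM=46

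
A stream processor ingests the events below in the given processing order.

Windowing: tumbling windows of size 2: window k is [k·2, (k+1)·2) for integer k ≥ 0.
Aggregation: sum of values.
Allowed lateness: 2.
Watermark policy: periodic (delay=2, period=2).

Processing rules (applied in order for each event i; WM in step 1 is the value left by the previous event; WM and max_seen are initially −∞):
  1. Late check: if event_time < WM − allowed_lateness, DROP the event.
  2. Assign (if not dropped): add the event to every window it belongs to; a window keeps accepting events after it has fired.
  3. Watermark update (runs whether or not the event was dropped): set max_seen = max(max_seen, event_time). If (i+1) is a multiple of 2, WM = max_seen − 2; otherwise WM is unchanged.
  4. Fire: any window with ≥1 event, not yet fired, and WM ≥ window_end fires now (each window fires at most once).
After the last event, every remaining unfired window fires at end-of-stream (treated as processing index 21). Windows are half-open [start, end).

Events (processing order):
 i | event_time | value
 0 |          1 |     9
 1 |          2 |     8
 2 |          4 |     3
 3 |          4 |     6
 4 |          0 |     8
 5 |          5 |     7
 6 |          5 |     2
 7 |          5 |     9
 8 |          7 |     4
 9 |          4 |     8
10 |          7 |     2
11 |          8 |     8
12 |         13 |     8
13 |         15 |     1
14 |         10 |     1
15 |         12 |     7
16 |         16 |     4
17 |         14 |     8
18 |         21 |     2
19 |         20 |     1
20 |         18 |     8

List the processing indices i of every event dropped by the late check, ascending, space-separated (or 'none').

i=0 t=1 v=9: → [0,2); WM=−∞
i=1 t=2 v=8: → [2,4); WM=0
i=2 t=4 v=3: → [4,6); WM=0
i=3 t=4 v=6: → [4,6); WM=2; [0,2) fires=9
i=4 t=0 v=8: → [0,2); WM=2
i=5 t=5 v=7: → [4,6); WM=3
i=6 t=5 v=2: → [4,6); WM=3
i=7 t=5 v=9: → [4,6); WM=3
i=8 t=7 v=4: → [6,8); WM=3
i=9 t=4 v=8: → [4,6); WM=5; [2,4) fires=8
i=10 t=7 v=2: → [6,8); WM=5
i=11 t=8 v=8: → [8,10); WM=6; [4,6) fires=35
i=12 t=13 v=8: → [12,14); WM=6
i=13 t=15 v=1: → [14,16); WM=13; [6,8) fires=6 [8,10) fires=8
i=14 t=10 v=1: DROP (t<13-2); WM=13
i=15 t=12 v=7: → [12,14); WM=13
i=16 t=16 v=4: → [16,18); WM=13
i=17 t=14 v=8: → [14,16); WM=14; [12,14) fires=15
i=18 t=21 v=2: → [20,22); WM=14
i=19 t=20 v=1: → [20,22); WM=19; [14,16) fires=9 [16,18) fires=4
i=20 t=18 v=8: → [18,20); WM=19

14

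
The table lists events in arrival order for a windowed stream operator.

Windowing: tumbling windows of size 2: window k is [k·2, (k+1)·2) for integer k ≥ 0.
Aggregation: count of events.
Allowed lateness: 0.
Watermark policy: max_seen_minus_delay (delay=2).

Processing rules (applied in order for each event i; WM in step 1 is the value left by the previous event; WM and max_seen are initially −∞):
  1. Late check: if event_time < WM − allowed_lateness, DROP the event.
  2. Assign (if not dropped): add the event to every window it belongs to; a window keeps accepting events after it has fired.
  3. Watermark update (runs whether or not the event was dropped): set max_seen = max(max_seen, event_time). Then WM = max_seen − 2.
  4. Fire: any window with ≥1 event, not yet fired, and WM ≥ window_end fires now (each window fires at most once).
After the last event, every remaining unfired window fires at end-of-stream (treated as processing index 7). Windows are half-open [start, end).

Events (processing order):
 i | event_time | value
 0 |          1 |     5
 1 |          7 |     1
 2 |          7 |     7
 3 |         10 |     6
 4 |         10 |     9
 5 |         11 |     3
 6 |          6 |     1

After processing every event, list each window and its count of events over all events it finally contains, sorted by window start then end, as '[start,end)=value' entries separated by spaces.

i=0 t=1 v=5: → [0,2); WM=-1
i=1 t=7 v=1: → [6,8); WM=5; [0,2) fires=1
i=2 t=7 v=7: → [6,8); WM=5
i=3 t=10 v=6: → [10,12); WM=8; [6,8) fires=2
i=4 t=10 v=9: → [10,12); WM=8
i=5 t=11 v=3: → [10,12); WM=9
i=6 t=6 v=1: DROP (t<9-0); WM=9

[0,2)=1 [6,8)=2 [10,12)=3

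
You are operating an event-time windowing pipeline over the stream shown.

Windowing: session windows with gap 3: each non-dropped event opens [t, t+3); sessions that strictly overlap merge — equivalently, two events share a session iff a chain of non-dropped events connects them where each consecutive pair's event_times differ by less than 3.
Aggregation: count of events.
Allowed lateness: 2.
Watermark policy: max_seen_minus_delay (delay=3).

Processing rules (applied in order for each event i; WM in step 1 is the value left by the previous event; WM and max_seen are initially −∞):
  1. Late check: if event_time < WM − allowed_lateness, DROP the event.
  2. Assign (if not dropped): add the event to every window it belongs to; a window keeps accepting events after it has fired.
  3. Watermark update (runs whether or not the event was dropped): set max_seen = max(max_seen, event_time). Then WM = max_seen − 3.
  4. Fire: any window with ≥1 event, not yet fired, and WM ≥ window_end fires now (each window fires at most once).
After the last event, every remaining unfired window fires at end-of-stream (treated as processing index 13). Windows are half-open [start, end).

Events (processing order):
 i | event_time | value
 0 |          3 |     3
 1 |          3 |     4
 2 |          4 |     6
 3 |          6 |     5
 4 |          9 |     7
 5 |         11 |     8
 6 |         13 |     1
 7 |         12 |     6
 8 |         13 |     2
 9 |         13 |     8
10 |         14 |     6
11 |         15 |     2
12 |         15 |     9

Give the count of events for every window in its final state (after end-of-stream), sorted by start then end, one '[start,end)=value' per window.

i=0 t=3 v=3: → [3,6); WM=0
i=1 t=3 v=4: → [3,6); WM=0
i=2 t=4 v=6: → [3,7); WM=1
i=3 t=6 v=5: → [3,9); WM=3
i=4 t=9 v=7: → [9,12); WM=6
i=5 t=11 v=8: → [9,14); WM=8
i=6 t=13 v=1: → [9,16); WM=10
i=7 t=12 v=6: → [9,16); WM=10
i=8 t=13 v=2: → [9,16); WM=10
i=9 t=13 v=8: → [9,16); WM=10
i=10 t=14 v=6: → [9,17); WM=11
i=11 t=15 v=2: → [9,18); WM=12
i=12 t=15 v=9: → [9,18); WM=12

[3,9)=4 [9,18)=9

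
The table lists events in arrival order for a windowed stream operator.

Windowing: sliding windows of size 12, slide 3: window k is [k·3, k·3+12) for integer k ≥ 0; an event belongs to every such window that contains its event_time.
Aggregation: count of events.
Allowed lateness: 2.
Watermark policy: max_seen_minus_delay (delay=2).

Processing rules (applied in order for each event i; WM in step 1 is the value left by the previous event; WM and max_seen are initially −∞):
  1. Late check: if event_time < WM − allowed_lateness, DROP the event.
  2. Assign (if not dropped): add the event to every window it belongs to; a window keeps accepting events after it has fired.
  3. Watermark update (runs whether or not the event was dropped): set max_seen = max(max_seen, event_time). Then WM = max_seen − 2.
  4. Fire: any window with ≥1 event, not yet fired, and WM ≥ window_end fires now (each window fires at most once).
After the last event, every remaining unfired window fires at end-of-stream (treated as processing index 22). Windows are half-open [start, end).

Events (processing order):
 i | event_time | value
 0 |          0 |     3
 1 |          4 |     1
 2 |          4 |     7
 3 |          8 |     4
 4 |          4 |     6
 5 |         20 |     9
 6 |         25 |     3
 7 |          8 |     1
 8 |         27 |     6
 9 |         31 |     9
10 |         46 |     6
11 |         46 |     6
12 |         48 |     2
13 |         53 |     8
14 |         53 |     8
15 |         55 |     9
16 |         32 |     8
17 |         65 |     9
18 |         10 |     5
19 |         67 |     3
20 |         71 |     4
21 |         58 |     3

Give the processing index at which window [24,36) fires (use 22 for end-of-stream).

i=0 t=0 v=3: → [0,12); WM=-2
i=1 t=4 v=1: → [3,15),[0,12); WM=2
i=2 t=4 v=7: → [3,15),[0,12); WM=2
i=3 t=8 v=4: → [6,18),[3,15),[0,12); WM=6
i=4 t=4 v=6: → [3,15),[0,12); WM=6
i=5 t=20 v=9: → [18,30),[15,27),[12,24),[9,21); WM=18; [0,12) fires=5 [3,15) fires=4 [6,18) fires=1
i=6 t=25 v=3: → [24,36),[21,33),[18,30),[15,27); WM=23; [9,21) fires=1
i=7 t=8 v=1: DROP (t<23-2); WM=23
i=8 t=27 v=6: → [27,39),[24,36),[21,33),[18,30); WM=25; [12,24) fires=1
i=9 t=31 v=9: → [30,42),[27,39),[24,36),[21,33); WM=29; [15,27) fires=2
i=10 t=46 v=6: → [45,57),[42,54),[39,51),[36,48); WM=44; [18,30) fires=3 [21,33) fires=3 [24,36) fires=3 [27,39) fires=2 [30,42) fires=1
i=11 t=46 v=6: → [45,57),[42,54),[39,51),[36,48); WM=44
i=12 t=48 v=2: → [48,60),[45,57),[42,54),[39,51); WM=46
i=13 t=53 v=8: → [51,63),[48,60),[45,57),[42,54); WM=51; [36,48) fires=2 [39,51) fires=3
i=14 t=53 v=8: → [51,63),[48,60),[45,57),[42,54); WM=51
i=15 t=55 v=9: → [54,66),[51,63),[48,60),[45,57); WM=53
i=16 t=32 v=8: DROP (t<53-2); WM=53
i=17 t=65 v=9: → [63,75),[60,72),[57,69),[54,66); WM=63; [42,54) fires=5 [45,57) fires=6 [48,60) fires=4 [51,63) fires=3
i=18 t=10 v=5: DROP (t<63-2); WM=63
i=19 t=67 v=3: → [66,78),[63,75),[60,72),[57,69); WM=65
i=20 t=71 v=4: → [69,81),[66,78),[63,75),[60,72); WM=69; [54,66) fires=2 [57,69) fires=2
i=21 t=58 v=3: DROP (t<69-2); WM=69

10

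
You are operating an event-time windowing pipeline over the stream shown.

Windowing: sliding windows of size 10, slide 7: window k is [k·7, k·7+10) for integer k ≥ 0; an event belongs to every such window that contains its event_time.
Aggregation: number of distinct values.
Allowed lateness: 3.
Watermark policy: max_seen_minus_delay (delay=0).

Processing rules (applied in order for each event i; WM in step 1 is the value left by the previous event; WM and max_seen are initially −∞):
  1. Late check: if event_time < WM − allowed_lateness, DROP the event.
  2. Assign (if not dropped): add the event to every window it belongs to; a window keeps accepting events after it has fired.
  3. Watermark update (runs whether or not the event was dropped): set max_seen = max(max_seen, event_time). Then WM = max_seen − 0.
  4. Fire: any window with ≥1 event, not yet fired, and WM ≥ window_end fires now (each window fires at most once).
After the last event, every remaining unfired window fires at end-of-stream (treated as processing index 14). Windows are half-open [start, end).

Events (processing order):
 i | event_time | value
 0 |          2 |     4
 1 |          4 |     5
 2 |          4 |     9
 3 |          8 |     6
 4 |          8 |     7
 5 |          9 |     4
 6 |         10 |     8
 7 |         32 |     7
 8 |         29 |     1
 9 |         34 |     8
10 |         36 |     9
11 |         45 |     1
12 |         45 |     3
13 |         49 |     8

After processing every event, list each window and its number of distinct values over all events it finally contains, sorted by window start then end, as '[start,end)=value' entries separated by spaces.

[0,10)=5 [7,17)=4 [21,31)=1 [28,38)=4 [35,45)=1 [42,52)=3 [49,59)=1

i=0 t=2 v=4: → [0,10); WM=2
i=1 t=4 v=5: → [0,10); WM=4
i=2 t=4 v=9: → [0,10); WM=4
i=3 t=8 v=6: → [7,17),[0,10); WM=8
i=4 t=8 v=7: → [7,17),[0,10); WM=8
i=5 t=9 v=4: → [7,17),[0,10); WM=9
i=6 t=10 v=8: → [7,17); WM=10; [0,10) fires=5
i=7 t=32 v=7: → [28,38); WM=32; [7,17) fires=4
i=8 t=29 v=1: → [28,38),[21,31); WM=32; [21,31) fires=1
i=9 t=34 v=8: → [28,38); WM=34
i=10 t=36 v=9: → [35,45),[28,38); WM=36
i=11 t=45 v=1: → [42,52); WM=45; [28,38) fires=4 [35,45) fires=1
i=12 t=45 v=3: → [42,52); WM=45
i=13 t=49 v=8: → [49,59),[42,52); WM=49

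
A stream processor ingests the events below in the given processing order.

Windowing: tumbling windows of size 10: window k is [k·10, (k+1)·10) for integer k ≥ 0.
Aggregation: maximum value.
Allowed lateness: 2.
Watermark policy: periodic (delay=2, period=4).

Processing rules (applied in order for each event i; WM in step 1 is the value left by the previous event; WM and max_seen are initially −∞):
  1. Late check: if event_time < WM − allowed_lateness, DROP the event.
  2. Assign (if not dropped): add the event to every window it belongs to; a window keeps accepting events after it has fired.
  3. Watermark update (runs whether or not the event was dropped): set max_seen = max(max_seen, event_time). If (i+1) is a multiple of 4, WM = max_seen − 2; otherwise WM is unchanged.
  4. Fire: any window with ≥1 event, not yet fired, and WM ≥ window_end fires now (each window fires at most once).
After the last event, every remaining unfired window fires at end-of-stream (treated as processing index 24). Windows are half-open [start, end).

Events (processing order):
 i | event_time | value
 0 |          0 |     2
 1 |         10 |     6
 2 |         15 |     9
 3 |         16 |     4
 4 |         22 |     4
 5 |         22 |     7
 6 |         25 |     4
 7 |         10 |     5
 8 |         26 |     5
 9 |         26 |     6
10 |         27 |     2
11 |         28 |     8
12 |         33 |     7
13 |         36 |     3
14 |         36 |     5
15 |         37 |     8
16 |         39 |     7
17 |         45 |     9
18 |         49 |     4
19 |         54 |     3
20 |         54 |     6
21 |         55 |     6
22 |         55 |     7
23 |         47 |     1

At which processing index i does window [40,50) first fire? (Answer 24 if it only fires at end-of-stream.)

i=0 t=0 v=2: → [0,10); WM=−∞
i=1 t=10 v=6: → [10,20); WM=−∞
i=2 t=15 v=9: → [10,20); WM=−∞
i=3 t=16 v=4: → [10,20); WM=14; [0,10) fires=2
i=4 t=22 v=4: → [20,30); WM=14
i=5 t=22 v=7: → [20,30); WM=14
i=6 t=25 v=4: → [20,30); WM=14
i=7 t=10 v=5: DROP (t<14-2); WM=23; [10,20) fires=9
i=8 t=26 v=5: → [20,30); WM=23
i=9 t=26 v=6: → [20,30); WM=23
i=10 t=27 v=2: → [20,30); WM=23
i=11 t=28 v=8: → [20,30); WM=26
i=12 t=33 v=7: → [30,40); WM=26
i=13 t=36 v=3: → [30,40); WM=26
i=14 t=36 v=5: → [30,40); WM=26
i=15 t=37 v=8: → [30,40); WM=35; [20,30) fires=8
i=16 t=39 v=7: → [30,40); WM=35
i=17 t=45 v=9: → [40,50); WM=35
i=18 t=49 v=4: → [40,50); WM=35
i=19 t=54 v=3: → [50,60); WM=52; [30,40) fires=8 [40,50) fires=9
i=20 t=54 v=6: → [50,60); WM=52
i=21 t=55 v=6: → [50,60); WM=52
i=22 t=55 v=7: → [50,60); WM=52
i=23 t=47 v=1: DROP (t<52-2); WM=53

19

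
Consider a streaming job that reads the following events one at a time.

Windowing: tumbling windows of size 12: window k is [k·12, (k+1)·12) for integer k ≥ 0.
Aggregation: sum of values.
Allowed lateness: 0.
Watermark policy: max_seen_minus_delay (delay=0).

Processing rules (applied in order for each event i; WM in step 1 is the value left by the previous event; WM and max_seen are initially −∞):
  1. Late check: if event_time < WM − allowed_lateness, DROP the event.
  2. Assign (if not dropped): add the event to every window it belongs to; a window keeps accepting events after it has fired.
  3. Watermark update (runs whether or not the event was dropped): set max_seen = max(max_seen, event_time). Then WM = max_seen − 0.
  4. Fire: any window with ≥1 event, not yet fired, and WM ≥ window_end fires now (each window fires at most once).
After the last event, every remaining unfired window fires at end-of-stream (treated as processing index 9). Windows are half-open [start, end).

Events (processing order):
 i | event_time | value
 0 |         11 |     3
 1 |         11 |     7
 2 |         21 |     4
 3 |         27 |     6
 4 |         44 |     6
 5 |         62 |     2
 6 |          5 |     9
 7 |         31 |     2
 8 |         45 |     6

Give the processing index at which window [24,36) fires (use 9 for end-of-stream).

4

i=0 t=11 v=3: → [0,12); WM=11
i=1 t=11 v=7: → [0,12); WM=11
i=2 t=21 v=4: → [12,24); WM=21; [0,12) fires=10
i=3 t=27 v=6: → [24,36); WM=27; [12,24) fires=4
i=4 t=44 v=6: → [36,48); WM=44; [24,36) fires=6
i=5 t=62 v=2: → [60,72); WM=62; [36,48) fires=6
i=6 t=5 v=9: DROP (t<62-0); WM=62
i=7 t=31 v=2: DROP (t<62-0); WM=62
i=8 t=45 v=6: DROP (t<62-0); WM=62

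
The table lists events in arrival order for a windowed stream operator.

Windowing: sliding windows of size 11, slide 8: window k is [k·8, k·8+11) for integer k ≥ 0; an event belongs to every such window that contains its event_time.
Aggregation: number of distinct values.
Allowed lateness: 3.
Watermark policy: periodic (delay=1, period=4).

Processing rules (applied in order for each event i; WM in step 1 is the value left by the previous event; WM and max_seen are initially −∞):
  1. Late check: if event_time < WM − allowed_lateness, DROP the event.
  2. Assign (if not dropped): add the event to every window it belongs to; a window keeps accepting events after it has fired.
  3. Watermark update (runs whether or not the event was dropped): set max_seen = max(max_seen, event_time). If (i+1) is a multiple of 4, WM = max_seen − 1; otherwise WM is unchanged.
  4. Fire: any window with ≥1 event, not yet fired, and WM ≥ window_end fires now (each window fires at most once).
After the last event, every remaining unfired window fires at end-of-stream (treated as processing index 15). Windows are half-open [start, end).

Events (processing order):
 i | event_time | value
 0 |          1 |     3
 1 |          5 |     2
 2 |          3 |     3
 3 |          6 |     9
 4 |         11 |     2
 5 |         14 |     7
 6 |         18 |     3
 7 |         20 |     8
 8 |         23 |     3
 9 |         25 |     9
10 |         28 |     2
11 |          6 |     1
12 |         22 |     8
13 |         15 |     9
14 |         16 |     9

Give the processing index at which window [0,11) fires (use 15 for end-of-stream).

i=0 t=1 v=3: → [0,11); WM=−∞
i=1 t=5 v=2: → [0,11); WM=−∞
i=2 t=3 v=3: → [0,11); WM=−∞
i=3 t=6 v=9: → [0,11); WM=5
i=4 t=11 v=2: → [8,19); WM=5
i=5 t=14 v=7: → [8,19); WM=5
i=6 t=18 v=3: → [16,27),[8,19); WM=5
i=7 t=20 v=8: → [16,27); WM=19; [0,11) fires=3 [8,19) fires=3
i=8 t=23 v=3: → [16,27); WM=19
i=9 t=25 v=9: → [24,35),[16,27); WM=19
i=10 t=28 v=2: → [24,35); WM=19
i=11 t=6 v=1: DROP (t<19-3); WM=27; [16,27) fires=3
i=12 t=22 v=8: DROP (t<27-3); WM=27
i=13 t=15 v=9: DROP (t<27-3); WM=27
i=14 t=16 v=9: DROP (t<27-3); WM=27

7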